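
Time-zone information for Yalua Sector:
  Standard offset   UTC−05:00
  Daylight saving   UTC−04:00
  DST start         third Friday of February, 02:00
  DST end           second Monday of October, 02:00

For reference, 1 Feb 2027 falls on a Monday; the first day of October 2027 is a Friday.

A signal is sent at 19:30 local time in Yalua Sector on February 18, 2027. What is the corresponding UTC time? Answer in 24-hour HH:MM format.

1 February 2027 is a Monday, so the first Friday is February 5 and the third is February 19.
1 October 2027 is a Friday, so the first Monday is October 4 and the second is October 11.
February 18, 2027 is outside the daylight-saving period (19 February – 11 October), so Yalua Sector is on standard time, UTC−05:00.
19:30 local + 5h = 00:30 UTC (rolling into the next day, 19 February 2027).

00:30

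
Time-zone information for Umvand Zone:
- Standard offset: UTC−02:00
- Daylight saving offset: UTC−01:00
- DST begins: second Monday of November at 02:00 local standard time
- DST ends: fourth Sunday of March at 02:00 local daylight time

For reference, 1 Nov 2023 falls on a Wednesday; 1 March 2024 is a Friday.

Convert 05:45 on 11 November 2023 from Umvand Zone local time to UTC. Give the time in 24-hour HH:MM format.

07:45

1 November 2023 is a Wednesday, so the first Monday is November 6 and the second is November 13.
1 March 2024 is a Friday, so the first Sunday is March 3 and the fourth is March 24.
Daylight saving runs 13 November 2023 – 24 March 2024; 11 November 2023 is outside that window, so Umvand Zone is on standard time at UTC−02:00.
05:45 local + 2h = 07:45 UTC.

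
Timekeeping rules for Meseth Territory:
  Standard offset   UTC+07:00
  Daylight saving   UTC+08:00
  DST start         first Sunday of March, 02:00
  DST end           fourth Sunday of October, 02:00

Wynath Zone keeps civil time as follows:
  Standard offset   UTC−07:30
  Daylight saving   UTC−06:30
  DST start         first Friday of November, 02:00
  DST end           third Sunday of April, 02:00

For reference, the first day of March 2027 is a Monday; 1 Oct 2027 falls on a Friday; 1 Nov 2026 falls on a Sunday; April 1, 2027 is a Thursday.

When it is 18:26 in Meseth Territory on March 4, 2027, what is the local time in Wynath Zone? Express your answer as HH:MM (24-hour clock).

1 March 2027 is a Monday, so the first Sunday is March 7.
1 October 2027 is a Friday, so the first Sunday is October 3 and the fourth is October 24.
March 4, 2027 is outside the daylight-saving period (7 March – 24 October), so Meseth Territory is on standard time, UTC+07:00.
18:26 Meseth Territory − 7h = 11:26 UTC.
1 November 2026 is a Sunday, so the first Friday is November 6.
1 April 2027 is a Thursday, so the first Sunday is April 4 and the third is April 18.
At the standard offset (UTC−07:30), 11:26 UTC − 7h30m = 03:56 Wynath Zone standard time.
The standard-time date in Wynath Zone, March 4, 2027, lies within the daylight-saving period (6 November 2026 – 18 April 2027), so Wynath Zone is on daylight time, UTC−06:30.
11:26 UTC − 6h30m = 04:56 Wynath Zone.

04:56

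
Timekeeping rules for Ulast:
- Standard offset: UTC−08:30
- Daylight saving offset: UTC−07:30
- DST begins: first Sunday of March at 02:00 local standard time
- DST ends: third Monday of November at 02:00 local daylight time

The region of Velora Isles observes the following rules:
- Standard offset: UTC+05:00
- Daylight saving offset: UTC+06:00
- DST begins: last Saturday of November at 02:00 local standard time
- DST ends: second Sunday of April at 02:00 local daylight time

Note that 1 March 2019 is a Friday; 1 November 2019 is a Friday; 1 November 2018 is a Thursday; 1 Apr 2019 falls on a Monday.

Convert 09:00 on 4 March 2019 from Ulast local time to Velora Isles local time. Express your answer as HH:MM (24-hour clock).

22:30

1 March 2019 is a Friday, so the first Sunday is March 3.
1 November 2019 is a Friday, so the first Monday is November 4 and the third is November 18.
4 March 2019 lies within the daylight-saving period (3 March – 18 November), so Ulast is on daylight time, UTC−07:30.
09:00 Ulast + 7h30m = 16:30 UTC.
1 November 2018 is a Thursday, so Saturdays fall on 3, 10, 17, 24; the last is November 24.
1 April 2019 is a Monday, so the first Sunday is April 7 and the second is April 14.
At the standard offset (UTC+05:00), 16:30 UTC + 5h = 21:30 Velora Isles standard time.
Daylight saving runs 24 November 2018 – 14 April 2019; the standard-time date in Velora Isles, 4 March 2019, is inside that window, so Velora Isles is at UTC+06:00.
16:30 UTC + 6h = 22:30 Velora Isles.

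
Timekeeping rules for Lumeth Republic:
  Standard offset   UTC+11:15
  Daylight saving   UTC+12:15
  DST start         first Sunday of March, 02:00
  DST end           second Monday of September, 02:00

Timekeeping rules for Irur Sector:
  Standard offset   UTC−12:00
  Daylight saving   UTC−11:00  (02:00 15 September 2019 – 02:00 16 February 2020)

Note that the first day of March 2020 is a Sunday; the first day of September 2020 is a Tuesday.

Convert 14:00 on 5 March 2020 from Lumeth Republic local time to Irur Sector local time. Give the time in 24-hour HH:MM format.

1 March 2020 is a Sunday, so the first Sunday is March 1.
1 September 2020 is a Tuesday, so the first Monday is September 7 and the second is September 14.
Daylight saving runs 1 March – 14 September; 5 March 2020 is inside that window, so Lumeth Republic is at UTC+12:15.
14:00 Lumeth Republic − 12h15m = 01:45 UTC.
At the standard offset (UTC−12:00), 01:45 UTC − 12h = 13:45 Irur Sector standard time (rolling into the previous day, 4 March 2020).
The standard-time date in Irur Sector, 4 March 2020, does not fall between 15 September 2019 and 16 February 2020, so daylight saving is not in effect and Irur Sector is at UTC−12:00.
01:45 UTC − 12h = 13:45 Irur Sector (rolling into the previous day, 4 March 2020).

13:45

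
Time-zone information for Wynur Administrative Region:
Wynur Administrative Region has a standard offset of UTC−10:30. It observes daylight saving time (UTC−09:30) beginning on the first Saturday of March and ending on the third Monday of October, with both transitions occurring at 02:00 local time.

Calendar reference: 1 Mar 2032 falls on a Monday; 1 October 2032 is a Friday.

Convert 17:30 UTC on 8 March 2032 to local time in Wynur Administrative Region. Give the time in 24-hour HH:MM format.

1 March 2032 is a Monday, so the first Saturday is March 6.
1 October 2032 is a Friday, so the first Monday is October 4 and the third is October 18.
At the standard offset (UTC−10:30), 17:30 UTC − 10h30m = 07:00 Wynur Administrative Region standard time.
Daylight saving runs 6 March – 18 October; the standard-time date in Wynur Administrative Region, 8 March 2032, is inside that window, so Wynur Administrative Region is at UTC−09:30.
17:30 UTC − 9h30m = 08:00 local.

08:00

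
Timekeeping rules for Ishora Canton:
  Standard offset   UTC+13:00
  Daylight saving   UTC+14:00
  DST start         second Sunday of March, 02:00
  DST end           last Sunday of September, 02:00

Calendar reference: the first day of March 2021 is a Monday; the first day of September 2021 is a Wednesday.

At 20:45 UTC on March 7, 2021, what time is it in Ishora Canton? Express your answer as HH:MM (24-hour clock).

09:45

1 March 2021 is a Monday, so the first Sunday is March 7 and the second is March 14.
1 September 2021 is a Wednesday, so Sundays fall on 5, 12, 19, 26; the last is September 26.
At the standard offset (UTC+13:00), 20:45 UTC + 13h = 09:45 Ishora Canton standard time (rolling into the next day, 8 March 2021).
Daylight saving runs 14 March – 26 September; the standard-time date in Ishora Canton, March 8, 2021, is outside that window, so Ishora Canton is on standard time at UTC+13:00.
20:45 UTC + 13h = 09:45 local (rolling into the next day, 8 March 2021).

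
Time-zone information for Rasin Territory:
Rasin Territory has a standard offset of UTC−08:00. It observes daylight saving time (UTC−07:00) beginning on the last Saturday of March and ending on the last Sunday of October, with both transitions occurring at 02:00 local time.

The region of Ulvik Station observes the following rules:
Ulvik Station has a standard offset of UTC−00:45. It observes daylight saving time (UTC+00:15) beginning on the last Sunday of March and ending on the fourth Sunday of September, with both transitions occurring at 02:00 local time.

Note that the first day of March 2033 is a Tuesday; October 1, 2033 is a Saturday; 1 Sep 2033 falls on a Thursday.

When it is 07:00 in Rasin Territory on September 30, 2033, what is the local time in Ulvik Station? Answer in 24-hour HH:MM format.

1 March 2033 is a Tuesday, so Saturdays fall on 5, 12, 19, 26; the last is March 26.
1 October 2033 is a Saturday, so Sundays fall on 2, 9, 16, 23, 30; the last is October 30.
September 30, 2033 falls between 26 March and 30 October, so daylight saving is in effect and Rasin Territory is at UTC−07:00.
07:00 Rasin Territory + 7h = 14:00 UTC.
1 March 2033 is a Tuesday, so Sundays fall on 6, 13, 20, 27; the last is March 27.
1 September 2033 is a Thursday, so the first Sunday is September 4 and the fourth is September 25.
At the standard offset (UTC−00:45), 14:00 UTC − 0h45m = 13:15 Ulvik Station standard time.
Daylight saving runs 27 March – 25 September; the standard-time date in Ulvik Station, September 30, 2033, is outside that window, so Ulvik Station is on standard time at UTC−00:45.
14:00 UTC − 0h45m = 13:15 Ulvik Station.

13:15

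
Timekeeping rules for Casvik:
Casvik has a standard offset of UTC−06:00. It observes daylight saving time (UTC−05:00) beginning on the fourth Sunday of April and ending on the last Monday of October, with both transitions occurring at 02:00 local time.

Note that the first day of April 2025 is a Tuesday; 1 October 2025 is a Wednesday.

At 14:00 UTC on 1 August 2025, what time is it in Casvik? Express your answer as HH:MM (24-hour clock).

1 April 2025 is a Tuesday, so the first Sunday is April 6 and the fourth is April 27.
1 October 2025 is a Wednesday, so Mondays fall on 6, 13, 20, 27; the last is October 27.
At the standard offset (UTC−06:00), 14:00 UTC − 6h = 08:00 Casvik standard time.
The standard-time date in Casvik, 1 August 2025, falls between 27 April and 27 October, so daylight saving is in effect and Casvik is at UTC−05:00.
14:00 UTC − 5h = 09:00 local.

09:00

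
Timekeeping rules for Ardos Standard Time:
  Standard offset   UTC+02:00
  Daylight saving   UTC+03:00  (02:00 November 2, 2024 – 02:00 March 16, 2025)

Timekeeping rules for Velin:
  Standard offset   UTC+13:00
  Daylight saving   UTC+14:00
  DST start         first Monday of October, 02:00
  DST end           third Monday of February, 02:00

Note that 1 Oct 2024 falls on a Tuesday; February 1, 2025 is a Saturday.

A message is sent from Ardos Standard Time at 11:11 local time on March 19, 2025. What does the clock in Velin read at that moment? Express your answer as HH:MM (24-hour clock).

March 19, 2025 does not fall between 2 November 2024 and 16 March 2025, so daylight saving is not in effect and Ardos Standard Time is at UTC+02:00.
11:11 Ardos Standard Time − 2h = 09:11 UTC.
1 October 2024 is a Tuesday, so the first Monday is October 7.
1 February 2025 is a Saturday, so the first Monday is February 3 and the third is February 17.
At the standard offset (UTC+13:00), 09:11 UTC + 13h = 22:11 Velin standard time.
The standard-time date in Velin, March 19, 2025, is outside the daylight-saving period (7 October 2024 – 17 February 2025), so Velin is on standard time, UTC+13:00.
09:11 UTC + 13h = 22:11 Velin.

22:11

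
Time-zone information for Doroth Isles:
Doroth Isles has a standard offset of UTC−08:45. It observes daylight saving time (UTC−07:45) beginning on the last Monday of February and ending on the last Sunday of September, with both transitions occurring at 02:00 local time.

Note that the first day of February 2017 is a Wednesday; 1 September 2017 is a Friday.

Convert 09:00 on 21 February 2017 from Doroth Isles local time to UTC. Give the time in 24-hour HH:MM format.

17:45

1 February 2017 is a Wednesday, so Mondays fall on 6, 13, 20, 27; the last is February 27.
1 September 2017 is a Friday, so Sundays fall on 3, 10, 17, 24; the last is September 24.
21 February 2017 is outside the daylight-saving period (27 February – 24 September), so Doroth Isles is on standard time, UTC−08:45.
09:00 local + 8h45m = 17:45 UTC.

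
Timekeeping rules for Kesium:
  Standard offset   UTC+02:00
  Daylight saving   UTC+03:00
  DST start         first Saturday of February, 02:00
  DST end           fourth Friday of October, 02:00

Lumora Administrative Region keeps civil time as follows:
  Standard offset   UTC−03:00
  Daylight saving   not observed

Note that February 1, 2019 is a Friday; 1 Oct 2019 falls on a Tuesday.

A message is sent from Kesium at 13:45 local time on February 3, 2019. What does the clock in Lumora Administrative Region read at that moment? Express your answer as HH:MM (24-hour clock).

07:45

1 February 2019 is a Friday, so the first Saturday is February 2.
1 October 2019 is a Tuesday, so the first Friday is October 4 and the fourth is October 25.
February 3, 2019 lies within the daylight-saving period (2 February – 25 October), so Kesium is on daylight time, UTC+03:00.
13:45 Kesium − 3h = 10:45 UTC.
Lumora Administrative Region stays on UTC−03:00 all year.
10:45 UTC − 3h = 07:45 Lumora Administrative Region.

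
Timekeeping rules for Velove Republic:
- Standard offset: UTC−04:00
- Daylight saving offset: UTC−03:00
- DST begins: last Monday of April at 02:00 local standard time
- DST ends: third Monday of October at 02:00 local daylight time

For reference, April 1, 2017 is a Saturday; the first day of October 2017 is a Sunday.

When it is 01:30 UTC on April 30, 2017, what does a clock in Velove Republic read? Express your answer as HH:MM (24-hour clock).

22:30

1 April 2017 is a Saturday, so Mondays fall on 3, 10, 17, 24; the last is April 24.
1 October 2017 is a Sunday, so the first Monday is October 2 and the third is October 16.
At the standard offset (UTC−04:00), 01:30 UTC − 4h = 21:30 Velove Republic standard time (rolling into the previous day, 29 April 2017).
The standard-time date in Velove Republic, April 29, 2017, lies within the daylight-saving period (24 April – 16 October), so Velove Republic is on daylight time, UTC−03:00.
01:30 UTC − 3h = 22:30 local (rolling into the previous day, 29 April 2017).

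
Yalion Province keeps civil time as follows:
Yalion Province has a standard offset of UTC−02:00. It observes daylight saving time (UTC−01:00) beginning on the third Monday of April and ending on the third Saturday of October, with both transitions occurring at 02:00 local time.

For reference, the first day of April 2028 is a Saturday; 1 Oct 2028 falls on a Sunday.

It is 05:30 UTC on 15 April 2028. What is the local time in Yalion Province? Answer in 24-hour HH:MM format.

1 April 2028 is a Saturday, so the first Monday is April 3 and the third is April 17.
1 October 2028 is a Sunday, so the first Saturday is October 7 and the third is October 21.
At the standard offset (UTC−02:00), 05:30 UTC − 2h = 03:30 Yalion Province standard time.
The standard-time date in Yalion Province, 15 April 2028, is outside the daylight-saving period (17 April – 21 October), so Yalion Province is on standard time, UTC−02:00.
05:30 UTC − 2h = 03:30 local.

03:30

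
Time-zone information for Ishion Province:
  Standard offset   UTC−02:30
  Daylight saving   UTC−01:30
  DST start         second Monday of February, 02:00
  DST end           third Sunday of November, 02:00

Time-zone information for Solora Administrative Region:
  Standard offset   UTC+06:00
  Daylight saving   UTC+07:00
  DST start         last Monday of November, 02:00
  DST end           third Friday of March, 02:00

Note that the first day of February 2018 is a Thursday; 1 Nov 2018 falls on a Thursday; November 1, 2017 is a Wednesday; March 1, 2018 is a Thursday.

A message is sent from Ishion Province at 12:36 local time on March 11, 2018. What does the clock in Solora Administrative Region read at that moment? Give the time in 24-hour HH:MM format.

21:06

1 February 2018 is a Thursday, so the first Monday is February 5 and the second is February 12.
1 November 2018 is a Thursday, so the first Sunday is November 4 and the third is November 18.
March 11, 2018 falls between 12 February and 18 November, so daylight saving is in effect and Ishion Province is at UTC−01:30.
12:36 Ishion Province + 1h30m = 14:06 UTC.
1 November 2017 is a Wednesday, so Mondays fall on 6, 13, 20, 27; the last is November 27.
1 March 2018 is a Thursday, so the first Friday is March 2 and the third is March 16.
At the standard offset (UTC+06:00), 14:06 UTC + 6h = 20:06 Solora Administrative Region standard time.
The standard-time date in Solora Administrative Region, March 11, 2018, falls between 27 November 2017 and 16 March 2018, so daylight saving is in effect and Solora Administrative Region is at UTC+07:00.
14:06 UTC + 7h = 21:06 Solora Administrative Region.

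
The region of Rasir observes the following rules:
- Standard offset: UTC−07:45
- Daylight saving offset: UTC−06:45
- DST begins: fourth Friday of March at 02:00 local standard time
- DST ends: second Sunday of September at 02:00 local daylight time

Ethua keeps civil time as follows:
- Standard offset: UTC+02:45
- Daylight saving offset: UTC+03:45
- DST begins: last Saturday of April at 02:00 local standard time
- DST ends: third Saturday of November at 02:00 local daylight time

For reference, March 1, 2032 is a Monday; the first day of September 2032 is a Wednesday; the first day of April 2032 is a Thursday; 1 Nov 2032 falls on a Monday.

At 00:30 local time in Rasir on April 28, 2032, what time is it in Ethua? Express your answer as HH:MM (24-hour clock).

11:00

1 March 2032 is a Monday, so the first Friday is March 5 and the fourth is March 26.
1 September 2032 is a Wednesday, so the first Sunday is September 5 and the second is September 12.
Daylight saving runs 26 March – 12 September; April 28, 2032 is inside that window, so Rasir is at UTC−06:45.
00:30 Rasir + 6h45m = 07:15 UTC.
1 April 2032 is a Thursday, so Saturdays fall on 3, 10, 17, 24; the last is April 24.
1 November 2032 is a Monday, so the first Saturday is November 6 and the third is November 20.
At the standard offset (UTC+02:45), 07:15 UTC + 2h45m = 10:00 Ethua standard time.
The standard-time date in Ethua, April 28, 2032, lies within the daylight-saving period (24 April – 20 November), so Ethua is on daylight time, UTC+03:45.
07:15 UTC + 3h45m = 11:00 Ethua.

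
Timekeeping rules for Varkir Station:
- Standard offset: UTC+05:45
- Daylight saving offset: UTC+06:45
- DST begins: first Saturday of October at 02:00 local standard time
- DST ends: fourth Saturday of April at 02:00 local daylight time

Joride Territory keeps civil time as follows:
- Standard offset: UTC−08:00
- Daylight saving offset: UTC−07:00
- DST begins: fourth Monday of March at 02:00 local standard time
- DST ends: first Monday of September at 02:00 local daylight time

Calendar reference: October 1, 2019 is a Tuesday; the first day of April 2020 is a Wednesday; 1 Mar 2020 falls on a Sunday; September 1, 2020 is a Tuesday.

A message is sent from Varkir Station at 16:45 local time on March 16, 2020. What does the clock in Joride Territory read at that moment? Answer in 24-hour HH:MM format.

1 October 2019 is a Tuesday, so the first Saturday is October 5.
1 April 2020 is a Wednesday, so the first Saturday is April 4 and the fourth is April 25.
March 16, 2020 falls between 5 October 2019 and 25 April 2020, so daylight saving is in effect and Varkir Station is at UTC+06:45.
16:45 Varkir Station − 6h45m = 10:00 UTC.
1 March 2020 is a Sunday, so the first Monday is March 2 and the fourth is March 23.
1 September 2020 is a Tuesday, so the first Monday is September 7.
At the standard offset (UTC−08:00), 10:00 UTC − 8h = 02:00 Joride Territory standard time.
Daylight saving runs 23 March – 7 September; the standard-time date in Joride Territory, March 16, 2020, is outside that window, so Joride Territory is on standard time at UTC−08:00.
10:00 UTC − 8h = 02:00 Joride Territory.

02:00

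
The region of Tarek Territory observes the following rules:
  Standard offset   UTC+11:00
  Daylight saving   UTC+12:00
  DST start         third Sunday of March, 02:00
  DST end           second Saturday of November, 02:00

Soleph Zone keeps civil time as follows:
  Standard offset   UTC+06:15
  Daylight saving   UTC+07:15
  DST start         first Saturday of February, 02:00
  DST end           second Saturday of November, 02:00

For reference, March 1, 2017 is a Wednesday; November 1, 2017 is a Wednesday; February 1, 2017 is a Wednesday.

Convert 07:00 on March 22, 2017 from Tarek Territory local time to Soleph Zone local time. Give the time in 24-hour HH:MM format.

1 March 2017 is a Wednesday, so the first Sunday is March 5 and the third is March 19.
1 November 2017 is a Wednesday, so the first Saturday is November 4 and the second is November 11.
March 22, 2017 lies within the daylight-saving period (19 March – 11 November), so Tarek Territory is on daylight time, UTC+12:00.
07:00 Tarek Territory − 12h = 19:00 UTC (rolling into the previous day, 21 March 2017).
1 February 2017 is a Wednesday, so the first Saturday is February 4.
1 November 2017 is a Wednesday, so the first Saturday is November 4 and the second is November 11.
At the standard offset (UTC+06:15), 19:00 UTC + 6h15m = 01:15 Soleph Zone standard time (rolling into the next day, 22 March 2017).
The standard-time date in Soleph Zone, March 22, 2017, falls between 4 February and 11 November, so daylight saving is in effect and Soleph Zone is at UTC+07:15.
19:00 UTC + 7h15m = 02:15 Soleph Zone (rolling into the next day, 22 March 2017).

02:15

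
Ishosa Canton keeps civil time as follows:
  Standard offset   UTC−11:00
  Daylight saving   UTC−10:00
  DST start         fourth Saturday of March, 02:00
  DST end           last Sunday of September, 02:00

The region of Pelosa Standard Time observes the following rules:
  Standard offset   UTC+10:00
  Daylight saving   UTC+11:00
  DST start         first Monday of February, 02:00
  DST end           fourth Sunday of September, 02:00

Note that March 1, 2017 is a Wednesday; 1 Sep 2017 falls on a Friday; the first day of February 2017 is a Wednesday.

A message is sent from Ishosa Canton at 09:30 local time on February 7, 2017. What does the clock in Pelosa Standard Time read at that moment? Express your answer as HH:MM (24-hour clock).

07:30

1 March 2017 is a Wednesday, so the first Saturday is March 4 and the fourth is March 25.
1 September 2017 is a Friday, so Sundays fall on 3, 10, 17, 24; the last is September 24.
February 7, 2017 does not fall between 25 March and 24 September, so daylight saving is not in effect and Ishosa Canton is at UTC−11:00.
09:30 Ishosa Canton + 11h = 20:30 UTC.
1 February 2017 is a Wednesday, so the first Monday is February 6.
1 September 2017 is a Friday, so the first Sunday is September 3 and the fourth is September 24.
At the standard offset (UTC+10:00), 20:30 UTC + 10h = 06:30 Pelosa Standard Time standard time (rolling into the next day, 8 February 2017).
The standard-time date in Pelosa Standard Time, February 8, 2017, falls between 6 February and 24 September, so daylight saving is in effect and Pelosa Standard Time is at UTC+11:00.
20:30 UTC + 11h = 07:30 Pelosa Standard Time (rolling into the next day, 8 February 2017).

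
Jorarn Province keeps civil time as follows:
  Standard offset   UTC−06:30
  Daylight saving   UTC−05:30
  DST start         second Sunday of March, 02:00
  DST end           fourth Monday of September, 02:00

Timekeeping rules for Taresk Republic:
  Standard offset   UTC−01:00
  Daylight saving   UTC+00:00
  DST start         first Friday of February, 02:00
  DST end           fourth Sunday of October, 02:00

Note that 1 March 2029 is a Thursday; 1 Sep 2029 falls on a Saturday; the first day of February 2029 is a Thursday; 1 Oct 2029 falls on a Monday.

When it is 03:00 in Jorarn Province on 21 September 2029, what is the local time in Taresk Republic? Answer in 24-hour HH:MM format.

08:30

1 March 2029 is a Thursday, so the first Sunday is March 4 and the second is March 11.
1 September 2029 is a Saturday, so the first Monday is September 3 and the fourth is September 24.
21 September 2029 falls between 11 March and 24 September, so daylight saving is in effect and Jorarn Province is at UTC−05:30.
03:00 Jorarn Province + 5h30m = 08:30 UTC.
1 February 2029 is a Thursday, so the first Friday is February 2.
1 October 2029 is a Monday, so the first Sunday is October 7 and the fourth is October 28.
At the standard offset (UTC−01:00), 08:30 UTC − 1h = 07:30 Taresk Republic standard time.
Daylight saving runs 2 February – 28 October; the standard-time date in Taresk Republic, 21 September 2029, is inside that window, so Taresk Republic is at UTC+00:00.
08:30 UTC + 0h = 08:30 Taresk Republic.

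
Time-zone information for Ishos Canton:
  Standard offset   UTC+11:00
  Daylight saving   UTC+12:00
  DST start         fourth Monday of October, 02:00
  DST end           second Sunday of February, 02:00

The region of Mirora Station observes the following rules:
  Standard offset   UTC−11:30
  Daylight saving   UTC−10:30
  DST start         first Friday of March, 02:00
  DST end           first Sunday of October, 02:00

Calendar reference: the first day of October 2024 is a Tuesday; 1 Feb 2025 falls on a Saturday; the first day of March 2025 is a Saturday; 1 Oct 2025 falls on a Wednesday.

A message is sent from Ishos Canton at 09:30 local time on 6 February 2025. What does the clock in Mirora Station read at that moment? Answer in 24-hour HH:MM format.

1 October 2024 is a Tuesday, so the first Monday is October 7 and the fourth is October 28.
1 February 2025 is a Saturday, so the first Sunday is February 2 and the second is February 9.
6 February 2025 lies within the daylight-saving period (28 October 2024 – 9 February 2025), so Ishos Canton is on daylight time, UTC+12:00.
09:30 Ishos Canton − 12h = 21:30 UTC (rolling into the previous day, 5 February 2025).
1 March 2025 is a Saturday, so the first Friday is March 7.
1 October 2025 is a Wednesday, so the first Sunday is October 5.
At the standard offset (UTC−11:30), 21:30 UTC − 11h30m = 10:00 Mirora Station standard time.
Daylight saving runs 7 March – 5 October; the standard-time date in Mirora Station, 5 February 2025, is outside that window, so Mirora Station is on standard time at UTC−11:30.
21:30 UTC − 11h30m = 10:00 Mirora Station.

10:00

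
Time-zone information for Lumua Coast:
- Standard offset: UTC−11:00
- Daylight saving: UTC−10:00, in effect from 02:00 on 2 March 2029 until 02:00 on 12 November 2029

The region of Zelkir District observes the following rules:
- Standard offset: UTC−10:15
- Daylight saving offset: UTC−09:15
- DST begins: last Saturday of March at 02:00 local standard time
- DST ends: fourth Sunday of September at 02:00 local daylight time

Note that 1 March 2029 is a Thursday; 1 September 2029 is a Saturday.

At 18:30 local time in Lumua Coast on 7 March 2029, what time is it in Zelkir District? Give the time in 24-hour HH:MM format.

18:15

7 March 2029 falls between 2 March and 12 November, so daylight saving is in effect and Lumua Coast is at UTC−10:00.
18:30 Lumua Coast + 10h = 04:30 UTC (rolling into the next day, 8 March 2029).
1 March 2029 is a Thursday, so Saturdays fall on 3, 10, 17, 24, 31; the last is March 31.
1 September 2029 is a Saturday, so the first Sunday is September 2 and the fourth is September 23.
At the standard offset (UTC−10:15), 04:30 UTC − 10h15m = 18:15 Zelkir District standard time (rolling into the previous day, 7 March 2029).
Daylight saving runs 31 March – 23 September; the standard-time date in Zelkir District, 7 March 2029, is outside that window, so Zelkir District is on standard time at UTC−10:15.
04:30 UTC − 10h15m = 18:15 Zelkir District (rolling into the previous day, 7 March 2029).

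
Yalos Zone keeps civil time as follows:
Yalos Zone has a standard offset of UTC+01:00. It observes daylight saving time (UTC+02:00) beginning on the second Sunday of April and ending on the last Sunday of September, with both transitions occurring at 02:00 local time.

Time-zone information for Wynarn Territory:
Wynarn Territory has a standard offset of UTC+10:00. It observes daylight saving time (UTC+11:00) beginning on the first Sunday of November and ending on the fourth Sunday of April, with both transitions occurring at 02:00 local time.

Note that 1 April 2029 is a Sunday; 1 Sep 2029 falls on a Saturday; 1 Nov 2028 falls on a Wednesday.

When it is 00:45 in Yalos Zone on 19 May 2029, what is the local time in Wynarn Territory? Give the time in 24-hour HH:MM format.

08:45

1 April 2029 is a Sunday, so the first Sunday is April 1 and the second is April 8.
1 September 2029 is a Saturday, so Sundays fall on 2, 9, 16, 23, 30; the last is September 30.
19 May 2029 falls between 8 April and 30 September, so daylight saving is in effect and Yalos Zone is at UTC+02:00.
00:45 Yalos Zone − 2h = 22:45 UTC (rolling into the previous day, 18 May 2029).
1 November 2028 is a Wednesday, so the first Sunday is November 5.
1 April 2029 is a Sunday, so the first Sunday is April 1 and the fourth is April 22.
At the standard offset (UTC+10:00), 22:45 UTC + 10h = 08:45 Wynarn Territory standard time (rolling into the next day, 19 May 2029).
The standard-time date in Wynarn Territory, 19 May 2029, does not fall between 5 November 2028 and 22 April 2029, so daylight saving is not in effect and Wynarn Territory is at UTC+10:00.
22:45 UTC + 10h = 08:45 Wynarn Territory (rolling into the next day, 19 May 2029).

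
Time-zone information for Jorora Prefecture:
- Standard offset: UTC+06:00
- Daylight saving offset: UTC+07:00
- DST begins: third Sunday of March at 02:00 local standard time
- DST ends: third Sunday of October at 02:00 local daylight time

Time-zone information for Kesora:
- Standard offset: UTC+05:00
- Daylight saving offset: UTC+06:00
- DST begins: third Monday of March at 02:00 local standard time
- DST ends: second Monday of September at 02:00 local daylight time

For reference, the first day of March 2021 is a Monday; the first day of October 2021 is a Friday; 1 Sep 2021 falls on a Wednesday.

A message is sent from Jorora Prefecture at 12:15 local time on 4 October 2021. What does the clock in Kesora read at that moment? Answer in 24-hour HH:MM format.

1 March 2021 is a Monday, so the first Sunday is March 7 and the third is March 21.
1 October 2021 is a Friday, so the first Sunday is October 3 and the third is October 17.
4 October 2021 lies within the daylight-saving period (21 March – 17 October), so Jorora Prefecture is on daylight time, UTC+07:00.
12:15 Jorora Prefecture − 7h = 05:15 UTC.
1 March 2021 is a Monday, so the first Monday is March 1 and the third is March 15.
1 September 2021 is a Wednesday, so the first Monday is September 6 and the second is September 13.
At the standard offset (UTC+05:00), 05:15 UTC + 5h = 10:15 Kesora standard time.
The standard-time date in Kesora, 4 October 2021, is outside the daylight-saving period (15 March – 13 September), so Kesora is on standard time, UTC+05:00.
05:15 UTC + 5h = 10:15 Kesora.

10:15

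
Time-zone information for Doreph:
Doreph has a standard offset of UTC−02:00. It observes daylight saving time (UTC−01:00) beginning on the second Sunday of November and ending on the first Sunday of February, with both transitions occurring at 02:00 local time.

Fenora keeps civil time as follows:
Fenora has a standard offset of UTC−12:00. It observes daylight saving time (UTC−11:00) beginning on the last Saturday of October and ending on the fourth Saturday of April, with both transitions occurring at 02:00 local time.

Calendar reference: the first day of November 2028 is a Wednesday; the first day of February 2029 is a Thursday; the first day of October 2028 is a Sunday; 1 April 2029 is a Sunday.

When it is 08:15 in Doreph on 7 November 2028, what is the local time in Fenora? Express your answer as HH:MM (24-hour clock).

23:15

1 November 2028 is a Wednesday, so the first Sunday is November 5 and the second is November 12.
1 February 2029 is a Thursday, so the first Sunday is February 4.
Daylight saving runs 12 November 2028 – 4 February 2029; 7 November 2028 is outside that window, so Doreph is on standard time at UTC−02:00.
08:15 Doreph + 2h = 10:15 UTC.
1 October 2028 is a Sunday, so Saturdays fall on 7, 14, 21, 28; the last is October 28.
1 April 2029 is a Sunday, so the first Saturday is April 7 and the fourth is April 28.
At the standard offset (UTC−12:00), 10:15 UTC − 12h = 22:15 Fenora standard time (rolling into the previous day, 6 November 2028).
Daylight saving runs 28 October 2028 – 28 April 2029; the standard-time date in Fenora, 6 November 2028, is inside that window, so Fenora is at UTC−11:00.
10:15 UTC − 11h = 23:15 Fenora (rolling into the previous day, 6 November 2028).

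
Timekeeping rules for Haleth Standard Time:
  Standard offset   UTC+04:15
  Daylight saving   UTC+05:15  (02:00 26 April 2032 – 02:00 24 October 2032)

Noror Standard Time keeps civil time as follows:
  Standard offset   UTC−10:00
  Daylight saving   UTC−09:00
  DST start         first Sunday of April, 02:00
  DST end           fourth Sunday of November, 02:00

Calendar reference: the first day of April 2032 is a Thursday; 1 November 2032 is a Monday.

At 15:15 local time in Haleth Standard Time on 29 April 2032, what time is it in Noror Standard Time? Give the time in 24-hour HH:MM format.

01:00

29 April 2032 falls between 26 April and 24 October, so daylight saving is in effect and Haleth Standard Time is at UTC+05:15.
15:15 Haleth Standard Time − 5h15m = 10:00 UTC.
1 April 2032 is a Thursday, so the first Sunday is April 4.
1 November 2032 is a Monday, so the first Sunday is November 7 and the fourth is November 28.
At the standard offset (UTC−10:00), 10:00 UTC − 10h = 00:00 Noror Standard Time standard time.
The standard-time date in Noror Standard Time, 29 April 2032, lies within the daylight-saving period (4 April – 28 November), so Noror Standard Time is on daylight time, UTC−09:00.
10:00 UTC − 9h = 01:00 Noror Standard Time.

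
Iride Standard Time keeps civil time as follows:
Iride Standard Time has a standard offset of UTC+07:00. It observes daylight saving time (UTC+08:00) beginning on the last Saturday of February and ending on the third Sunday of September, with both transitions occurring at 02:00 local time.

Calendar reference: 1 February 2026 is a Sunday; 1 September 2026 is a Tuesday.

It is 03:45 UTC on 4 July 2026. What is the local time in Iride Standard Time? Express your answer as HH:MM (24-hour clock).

1 February 2026 is a Sunday, so Saturdays fall on 7, 14, 21, 28; the last is February 28.
1 September 2026 is a Tuesday, so the first Sunday is September 6 and the third is September 20.
At the standard offset (UTC+07:00), 03:45 UTC + 7h = 10:45 Iride Standard Time standard time.
Daylight saving runs 28 February – 20 September; the standard-time date in Iride Standard Time, 4 July 2026, is inside that window, so Iride Standard Time is at UTC+08:00.
03:45 UTC + 8h = 11:45 local.

11:45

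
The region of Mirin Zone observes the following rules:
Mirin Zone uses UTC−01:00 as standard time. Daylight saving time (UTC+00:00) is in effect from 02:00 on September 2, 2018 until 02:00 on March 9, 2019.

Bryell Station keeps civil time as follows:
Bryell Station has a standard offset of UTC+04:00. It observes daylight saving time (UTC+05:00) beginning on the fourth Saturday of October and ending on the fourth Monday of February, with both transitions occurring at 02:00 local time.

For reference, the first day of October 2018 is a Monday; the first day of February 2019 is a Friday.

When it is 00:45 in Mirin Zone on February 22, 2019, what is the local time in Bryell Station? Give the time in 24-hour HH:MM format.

February 22, 2019 falls between 2 September 2018 and 9 March 2019, so daylight saving is in effect and Mirin Zone is at UTC+00:00.
00:45 Mirin Zone − 0h = 00:45 UTC.
1 October 2018 is a Monday, so the first Saturday is October 6 and the fourth is October 27.
1 February 2019 is a Friday, so the first Monday is February 4 and the fourth is February 25.
At the standard offset (UTC+04:00), 00:45 UTC + 4h = 04:45 Bryell Station standard time.
Daylight saving runs 27 October 2018 – 25 February 2019; the standard-time date in Bryell Station, February 22, 2019, is inside that window, so Bryell Station is at UTC+05:00.
00:45 UTC + 5h = 05:45 Bryell Station.

05:45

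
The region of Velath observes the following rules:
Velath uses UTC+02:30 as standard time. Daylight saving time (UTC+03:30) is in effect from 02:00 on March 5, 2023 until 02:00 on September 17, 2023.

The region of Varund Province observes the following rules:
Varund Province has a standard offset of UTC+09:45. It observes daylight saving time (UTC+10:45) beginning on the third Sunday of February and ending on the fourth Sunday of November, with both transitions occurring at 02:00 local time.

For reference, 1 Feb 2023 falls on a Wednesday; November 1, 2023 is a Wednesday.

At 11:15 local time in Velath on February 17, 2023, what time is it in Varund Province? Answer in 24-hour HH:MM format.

18:30

February 17, 2023 is outside the daylight-saving period (5 March – 17 September), so Velath is on standard time, UTC+02:30.
11:15 Velath − 2h30m = 08:45 UTC.
1 February 2023 is a Wednesday, so the first Sunday is February 5 and the third is February 19.
1 November 2023 is a Wednesday, so the first Sunday is November 5 and the fourth is November 26.
At the standard offset (UTC+09:45), 08:45 UTC + 9h45m = 18:30 Varund Province standard time.
The standard-time date in Varund Province, February 17, 2023, does not fall between 19 February and 26 November, so daylight saving is not in effect and Varund Province is at UTC+09:45.
08:45 UTC + 9h45m = 18:30 Varund Province.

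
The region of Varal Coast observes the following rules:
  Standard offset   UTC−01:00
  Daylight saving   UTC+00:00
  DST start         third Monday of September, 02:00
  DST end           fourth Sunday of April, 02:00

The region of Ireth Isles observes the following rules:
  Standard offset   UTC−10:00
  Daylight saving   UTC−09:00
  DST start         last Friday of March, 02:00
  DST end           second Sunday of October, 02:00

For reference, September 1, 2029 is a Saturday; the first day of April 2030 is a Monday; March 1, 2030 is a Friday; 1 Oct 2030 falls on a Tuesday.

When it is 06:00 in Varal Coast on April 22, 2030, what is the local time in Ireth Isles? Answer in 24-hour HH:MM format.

1 September 2029 is a Saturday, so the first Monday is September 3 and the third is September 17.
1 April 2030 is a Monday, so the first Sunday is April 7 and the fourth is April 28.
April 22, 2030 lies within the daylight-saving period (17 September 2029 – 28 April 2030), so Varal Coast is on daylight time, UTC+00:00.
06:00 Varal Coast − 0h = 06:00 UTC.
1 March 2030 is a Friday, so Fridays fall on 1, 8, 15, 22, 29; the last is March 29.
1 October 2030 is a Tuesday, so the first Sunday is October 6 and the second is October 13.
At the standard offset (UTC−10:00), 06:00 UTC − 10h = 20:00 Ireth Isles standard time (rolling into the previous day, 21 April 2030).
The standard-time date in Ireth Isles, April 21, 2030, lies within the daylight-saving period (29 March – 13 October), so Ireth Isles is on daylight time, UTC−09:00.
06:00 UTC − 9h = 21:00 Ireth Isles (rolling into the previous day, 21 April 2030).

21:00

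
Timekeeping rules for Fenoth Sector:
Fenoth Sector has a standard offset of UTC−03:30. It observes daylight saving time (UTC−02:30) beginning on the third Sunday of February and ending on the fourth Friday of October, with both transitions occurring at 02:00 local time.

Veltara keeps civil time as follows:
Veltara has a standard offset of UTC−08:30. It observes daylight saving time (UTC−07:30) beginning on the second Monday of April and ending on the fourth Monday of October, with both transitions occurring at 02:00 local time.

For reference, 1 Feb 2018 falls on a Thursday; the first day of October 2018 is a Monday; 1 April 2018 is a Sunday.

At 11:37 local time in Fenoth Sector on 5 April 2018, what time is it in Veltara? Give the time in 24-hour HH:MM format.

05:37

1 February 2018 is a Thursday, so the first Sunday is February 4 and the third is February 18.
1 October 2018 is a Monday, so the first Friday is October 5 and the fourth is October 26.
Daylight saving runs 18 February – 26 October; 5 April 2018 is inside that window, so Fenoth Sector is at UTC−02:30.
11:37 Fenoth Sector + 2h30m = 14:07 UTC.
1 April 2018 is a Sunday, so the first Monday is April 2 and the second is April 9.
1 October 2018 is a Monday, so the first Monday is October 1 and the fourth is October 22.
At the standard offset (UTC−08:30), 14:07 UTC − 8h30m = 05:37 Veltara standard time.
The standard-time date in Veltara, 5 April 2018, is outside the daylight-saving period (9 April – 22 October), so Veltara is on standard time, UTC−08:30.
14:07 UTC − 8h30m = 05:37 Veltara.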